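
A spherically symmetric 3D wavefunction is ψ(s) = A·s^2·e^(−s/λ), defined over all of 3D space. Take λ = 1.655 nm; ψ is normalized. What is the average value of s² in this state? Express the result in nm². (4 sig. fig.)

⟨s^2⟩ ≈ 38.35 nm^2

⟨s²⟩ = ∫ s^2 |ψ|² 4πs² ds over the full domain.
With ∫₀^∞ s^8 e^(−αs) ds = 8!/α^9, evaluating both integrals, ⟨s²⟩ = 14·λ^2.
Putting λ = 1.655 gives 38.346.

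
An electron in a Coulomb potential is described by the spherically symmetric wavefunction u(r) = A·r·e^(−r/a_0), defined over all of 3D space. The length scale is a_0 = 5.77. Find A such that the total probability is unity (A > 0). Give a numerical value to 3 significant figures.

Require ∫ |u|² 4πr² dr = 1 over the whole domain.
(Spherical symmetry: dV = 4πr² dr.)
With u = A·r·e^(−r/a_0), the integral evaluates to A²·[3·π·a_0^5].
Setting this equal to 1 gives A² = 1/(3·π·a_0^5).
Plugging in a_0 = 5.77 yields A = 0.004073.

A ≈ 0.00407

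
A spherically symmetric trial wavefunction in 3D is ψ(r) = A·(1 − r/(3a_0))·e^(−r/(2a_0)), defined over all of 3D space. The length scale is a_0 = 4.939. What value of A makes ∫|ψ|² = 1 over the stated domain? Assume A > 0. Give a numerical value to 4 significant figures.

A ≈ 0.03148

We need A² ∫|f|² 4πr² dr = 1, taking the integral from 0 to ∞.
The angular integral contributes 4π, leaving ∫₀^∞ r²|ψ|² dr.
Recall ∫₀^∞ r^m e^(−r/β) dr = m!·β^(m+1), with ψ = A·(1 − r/(3a_0))·e^(−r/(2a_0)), the integral evaluates to A²·[8·π·a_0^3/3].
Hence A² = 1/[8·π·a_0^3/3].
Substituting a_0 = 4.939 gives A² = 0.00099075, so A = 0.031476.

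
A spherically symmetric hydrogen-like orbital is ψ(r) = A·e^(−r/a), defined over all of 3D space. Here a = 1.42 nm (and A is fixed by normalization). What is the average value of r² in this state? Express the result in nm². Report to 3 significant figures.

⟨r^2⟩ ≈ 6.05 nm^2

By definition ⟨r²⟩ = ∫ r^2 |ψ(r)|² 4πr² dr.
Evaluating both integrals, ⟨r²⟩ = 3·a^2.
With a = 1.42, ⟨r^2⟩ = 6.049.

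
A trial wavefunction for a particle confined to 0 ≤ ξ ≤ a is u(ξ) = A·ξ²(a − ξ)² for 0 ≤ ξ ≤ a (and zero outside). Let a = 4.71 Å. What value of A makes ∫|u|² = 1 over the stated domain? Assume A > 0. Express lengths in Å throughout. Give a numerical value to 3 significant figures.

A ≈ 0.0235 Å^(-9/2)

Require ∫ |u|² dξ = 1 over the whole domain.
Expanding the polynomial and integrating term by term, carrying out the integral gives A² · a^9/630.
Hence A² = 1/[a^9/630].
With a = 4.71: A² = 0.0005523 and A = 0.02350.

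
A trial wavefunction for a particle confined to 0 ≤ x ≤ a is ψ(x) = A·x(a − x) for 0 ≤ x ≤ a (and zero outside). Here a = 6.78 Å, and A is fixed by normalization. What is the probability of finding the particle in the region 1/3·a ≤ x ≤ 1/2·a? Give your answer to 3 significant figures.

|ψ|² is the probability density, so P = ∫_{1/3·a}^{1/2·a} |ψ|² dx.
Since A² = 1/(a^5/30), this is the region integral divided by the full normalization integral.
In terms of u = x/a (A² and the length scale cancel between numerator and denominator), P = [∫_{1/3}^{1/2} u^2·(1 - u)^2 du] / [∫_{0}^{1} u^2·(1 - u)^2 du].
With ∫ u^2·(1 - u)^2 du = u^3·(6·u^2 - 15·u + 10)/30 + C, the region integral is 47/4860 and the full one is 1/30.
Evaluating gives P = 47/162.

P ≈ 0.290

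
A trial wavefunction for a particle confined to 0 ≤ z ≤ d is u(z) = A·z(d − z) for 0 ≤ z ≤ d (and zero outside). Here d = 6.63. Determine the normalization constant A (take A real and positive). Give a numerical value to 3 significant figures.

A ≈ 0.0484

Require ∫ |u|² dz = 1 over the whole domain.
Expanding the polynomial and integrating term by term, ∫|u|² dz = A²·(d^5/30).
Setting this equal to 1 gives A² = 1/(d^5/30).
With d = 6.63: A² = 0.002342 and A = 0.04839.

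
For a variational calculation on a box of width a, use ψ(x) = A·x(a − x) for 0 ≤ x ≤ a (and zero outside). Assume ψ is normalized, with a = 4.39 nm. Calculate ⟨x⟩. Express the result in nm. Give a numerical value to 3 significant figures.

⟨x⟩ = ∫ x |ψ|² dx over the full domain.
Since the A² factors cancel between numerator and denominator, ⟨x⟩ = a/2.
With a = 4.39, ⟨x⟩ = 2.195.

⟨x⟩ ≈ 2.20 nm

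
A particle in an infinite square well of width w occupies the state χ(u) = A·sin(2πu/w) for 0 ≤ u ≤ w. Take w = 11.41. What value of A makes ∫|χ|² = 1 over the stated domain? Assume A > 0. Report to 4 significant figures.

A ≈ 0.4187

The normalization condition is ∫|χ|² du = 1 from 0 to w.
The integral (without the A² prefactor) comes out to w/2.
Plugging in w = 11.41 yields A = 0.41867.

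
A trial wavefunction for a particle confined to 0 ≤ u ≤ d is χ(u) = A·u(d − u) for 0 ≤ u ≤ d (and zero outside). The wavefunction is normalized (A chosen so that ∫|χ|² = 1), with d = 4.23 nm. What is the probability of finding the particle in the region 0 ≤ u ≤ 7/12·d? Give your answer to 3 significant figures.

|χ|² is the probability density, so P = ∫_{0}^{7/12·d} |χ|² du.
With A² fixed by ∫|χ|² = 1, i.e. A² = (d^5/30)^(−1), substitute and integrate.
Substituting t = u/d, A² and the length scale cancel in the ratio: P = ∫_{0}^{7/12} t^2·(1 - t)^2 dt / ∫_{0}^{1} t^2·(1 - t)^2 dt.
An antiderivative of t^2·(1 - t)^2 is t^3·(6·t^2 - 15·t + 10)/30; evaluating from 0 to 7/12 gives ≈ 0.021779, while the full integral is 1/30.
Evaluating gives P = 0.6534.

P ≈ 0.653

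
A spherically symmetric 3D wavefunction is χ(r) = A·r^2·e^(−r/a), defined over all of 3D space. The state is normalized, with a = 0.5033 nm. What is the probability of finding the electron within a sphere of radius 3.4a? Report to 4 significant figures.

With dV = 4πr²dr, the probability is ∫|χ|² dV over r ≤ 3.4a.
The full normalization integral is A²·[45·π·a^7/2] = 1, fixing A².
In terms of u = r/a (A², 4π and the length scale all cancel between numerator and denominator), P = [∫_{0}^{3.4} u^6·e^(-2·u) du] / [∫_{0}^{∞} u^6·e^(-2·u) du].
With ∫ u^6·e^(-2·u) du = -(4·u^6 + 12·u^5 + 30·u^4 + 60·u^3 + 90·u^2 + 90·u + 45)·e^(-2·u)/8 + C, the region integral is ≈ 2.92547 and the full one is 45/8.
The region integral divided by the full integral gives P = 0.52008.

P ≈ 0.5201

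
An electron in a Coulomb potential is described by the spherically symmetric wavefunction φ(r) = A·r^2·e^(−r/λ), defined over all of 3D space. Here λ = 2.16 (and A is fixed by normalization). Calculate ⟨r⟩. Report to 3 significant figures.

⟨r⟩ = ∫ r |φ|² 4πr² dr over the full domain.
Recall ∫₀^∞ r^m e^(−r/β) dr = m!·β^(m+1), since the A² factors cancel between numerator and denominator, ⟨r⟩ = 7·λ/2.
Putting λ = 2.16 gives 7.560.

⟨r⟩ ≈ 7.56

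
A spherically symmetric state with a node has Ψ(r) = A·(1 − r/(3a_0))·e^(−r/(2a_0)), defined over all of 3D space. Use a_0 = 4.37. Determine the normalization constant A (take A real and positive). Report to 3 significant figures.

We need A² ∫|f|² 4πr² dr = 1, taking the integral from 0 to ∞.
(Spherical symmetry: dV = 4πr² dr.)
The integral (without the A² prefactor) comes out to 8·π·a_0^3/3.
Setting this equal to 1 gives A² = 1/(8·π·a_0^3/3).
Substituting a_0 = 4.37 gives A² = 0.001430, so A = 0.03782.

A ≈ 0.0378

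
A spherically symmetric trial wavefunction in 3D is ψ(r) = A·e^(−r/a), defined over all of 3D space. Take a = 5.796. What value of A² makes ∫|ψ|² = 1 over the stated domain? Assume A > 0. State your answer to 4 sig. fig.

Normalization requires ∫|ψ|² 4πr² dr = 1, integrated from 0 to ∞.
In 3D with spherical symmetry the volume element is 4πr² dr.
Recall ∫₀^∞ r^m e^(−r/β) dr = m!·β^(m+1), carrying out the integral gives A² · π·a^3.
So A² = (π·a^3)^(−1).
With a = 5.796: A² = 0.0016348 and A = 0.040433.

A^2 ≈ 0.001635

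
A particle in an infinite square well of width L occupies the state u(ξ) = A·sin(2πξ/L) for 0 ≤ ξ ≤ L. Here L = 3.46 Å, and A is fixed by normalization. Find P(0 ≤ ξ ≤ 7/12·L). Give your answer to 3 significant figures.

P ≈ 0.514

P = ∫_{0}^{7/12·L} |u(ξ)|² dξ.
With A² fixed by ∫|u|² = 1, i.e. A² = (L/2)^(−1), substitute and integrate.
In terms of t = ξ/L (A² and the length scale cancel between numerator and denominator), P = [∫_{0}^{7/12} sin(2·π·t)^2 dt] / [∫_{0}^{1} sin(2·π·t)^2 dt].
Using ∫ sin(2·π·t)^2 dt = t/2 - sin(4·π·t)/(8·π), the numerator is -√(3)/(16·π) + 7/24 and the denominator is 1/2.
This works out to P = -√(3)/(8·π) + 7/12.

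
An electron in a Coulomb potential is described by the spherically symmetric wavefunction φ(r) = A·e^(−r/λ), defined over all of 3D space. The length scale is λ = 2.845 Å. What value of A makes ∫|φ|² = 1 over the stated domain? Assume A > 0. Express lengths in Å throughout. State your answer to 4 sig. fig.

A ≈ 0.1176 Å^(-3/2)

Require ∫ |φ|² 4πr² dr = 1 over the whole domain.
With ∫₀^∞ r^2 e^(−αr) dr = 2!/α^3, with φ = A·e^(−r/λ), the integral evaluates to A²·[π·λ^3].
Substituting λ = 2.845 gives A² = 0.013823, so A = 0.11757.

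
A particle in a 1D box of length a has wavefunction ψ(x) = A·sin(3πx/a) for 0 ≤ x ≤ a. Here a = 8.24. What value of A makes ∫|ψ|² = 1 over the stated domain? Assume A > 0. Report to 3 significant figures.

Normalization requires ∫|ψ|² dx = 1, integrated from 0 to a.
The integral (without the A² prefactor) comes out to a/2.
Substituting a = 8.24 gives A² = 0.2427, so A = 0.4927.

A ≈ 0.493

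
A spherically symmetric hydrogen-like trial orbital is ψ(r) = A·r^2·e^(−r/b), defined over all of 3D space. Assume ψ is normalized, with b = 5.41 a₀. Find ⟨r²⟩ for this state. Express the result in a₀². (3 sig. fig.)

⟨r^2⟩ ≈ 410 a₀^2

The expectation value is the |ψ|²-weighted average of r^2: ∫ r^2|ψ|² 4πr² dr.
Since the A² factors cancel between numerator and denominator, ⟨r²⟩ = 14·b^2.
Putting b = 5.41 gives 409.8.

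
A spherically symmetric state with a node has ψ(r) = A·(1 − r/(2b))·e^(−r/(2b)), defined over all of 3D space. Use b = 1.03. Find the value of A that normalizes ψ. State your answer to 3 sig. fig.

Normalization requires ∫|ψ|² 4πr² dr = 1, integrated from 0 to ∞.
In 3D with spherical symmetry the volume element is 4πr² dr.
Recall ∫₀^∞ r^m e^(−r/β) dr = m!·β^(m+1), carrying out the integral gives A² · 8·π·b^3.
With b = 1.03: A² = 0.03641 and A = 0.1908.

A ≈ 0.191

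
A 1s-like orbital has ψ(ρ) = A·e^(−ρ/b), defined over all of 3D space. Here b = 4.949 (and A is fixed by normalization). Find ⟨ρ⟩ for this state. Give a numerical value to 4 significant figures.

The expectation value is the |ψ|²-weighted average of ρ: ∫ ρ|ψ|² 4πρ² dρ.
Recall ∫₀^∞ ρ^m e^(−ρ/β) dρ = m!·β^(m+1), the ratio of the moment integral to the normalization integral gives ⟨ρ⟩ = 3·b/2.
Putting b = 4.949 gives 7.4235.

⟨ρ⟩ ≈ 7.424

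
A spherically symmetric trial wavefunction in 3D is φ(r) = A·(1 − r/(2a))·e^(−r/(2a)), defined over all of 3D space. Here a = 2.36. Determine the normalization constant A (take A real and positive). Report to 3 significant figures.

We need A² ∫|f|² 4πr² dr = 1, taking the integral from 0 to ∞.
In 3D with spherical symmetry the volume element is 4πr² dr.
Recall ∫₀^∞ r^m e^(−r/β) dr = m!·β^(m+1), carrying out the integral gives A² · 8·π·a^3.
So A² = (8·π·a^3)^(−1).
Substituting a = 2.36 gives A² = 0.003027, so A = 0.05502.

A ≈ 0.0550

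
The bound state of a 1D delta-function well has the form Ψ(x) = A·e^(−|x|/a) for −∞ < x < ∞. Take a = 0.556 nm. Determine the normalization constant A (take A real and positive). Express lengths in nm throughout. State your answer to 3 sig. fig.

A ≈ 1.34 nm^(-1/2)

Normalization requires ∫|Ψ|² dx = 1, integrated from −∞ to ∞.
∫|Ψ|² dx = A²·(a).
So A² = (a)^(−1).
Substituting a = 0.556 gives A² = 1.799, so A = 1.341.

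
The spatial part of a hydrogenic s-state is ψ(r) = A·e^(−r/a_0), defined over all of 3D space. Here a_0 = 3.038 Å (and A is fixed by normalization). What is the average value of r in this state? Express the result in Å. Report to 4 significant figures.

⟨r⟩ ≈ 4.557 Å

The expectation value is the |ψ|²-weighted average of r: ∫ r|ψ|² 4πr² dr.
With ∫₀^∞ r^3 e^(−αr) dr = 3!/α^4, since the A² factors cancel between numerator and denominator, ⟨r⟩ = 3·a_0/2.
With a_0 = 3.038, ⟨r⟩ = 4.5570.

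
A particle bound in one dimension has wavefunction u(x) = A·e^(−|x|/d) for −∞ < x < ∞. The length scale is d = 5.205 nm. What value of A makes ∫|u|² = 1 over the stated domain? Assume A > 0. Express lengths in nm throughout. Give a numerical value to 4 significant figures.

Require ∫ |u|² dx = 1 over the whole domain.
With u = A·e^(−|x|/d), the integral evaluates to A²·[d].
So A² = (d)^(−1).
Substituting d = 5.205 gives A² = 0.19212, so A = 0.43832.

A ≈ 0.4383 nm^(-1/2)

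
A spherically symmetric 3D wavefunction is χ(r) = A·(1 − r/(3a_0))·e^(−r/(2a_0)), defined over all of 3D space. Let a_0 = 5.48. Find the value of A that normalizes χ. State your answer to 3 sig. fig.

A ≈ 0.0269

The normalization condition is ∫|χ|² 4πr² dr = 1 from 0 to ∞.
Using ∫₀^∞ rⁿ e^(−αr) dr = n!/αⁿ⁺¹, carrying out the integral gives A² · 8·π·a_0^3/3.
Hence A² = 1/[8·π·a_0^3/3].
With a_0 = 5.48: A² = 0.0007253 and A = 0.02693.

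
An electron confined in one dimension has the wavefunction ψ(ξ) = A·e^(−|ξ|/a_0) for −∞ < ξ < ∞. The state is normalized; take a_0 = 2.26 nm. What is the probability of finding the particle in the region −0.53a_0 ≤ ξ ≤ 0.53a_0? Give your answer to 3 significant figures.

P ≈ 0.654

|ψ|² is the probability density, so P = ∫_{−0.53a_0}^{0.53a_0} |ψ|² dξ.
The normalization integral ∫|ψ|²dξ over the whole domain equals a_0·A², and A² cancels in the ratio.
Both integrals are even about ξ = 0, so only the ξ ≥ 0 halves are needed (the factors of 2 cancel). In terms of u = ξ/a_0 (A² and the length scale cancel between numerator and denominator), P = [∫_{0}^{0.53} e^(-2·u) du] / [∫_{0}^{∞} e^(-2·u) du].
An antiderivative of e^(-2·u) is -e^(-2·u)/2; evaluating from 0 to 0.53 gives 1/2 - e^(-53/50)/2, while the full integral is 1/2.
This works out to P = 0.6535.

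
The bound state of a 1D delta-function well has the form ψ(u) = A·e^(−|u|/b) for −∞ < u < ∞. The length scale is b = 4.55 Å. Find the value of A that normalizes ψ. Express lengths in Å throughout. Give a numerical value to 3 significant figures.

A ≈ 0.469 Å^(-1/2)

Normalization requires ∫|ψ|² du = 1, integrated from −∞ to ∞.
Recall ∫₀^∞ u^m e^(−u/β) du = m!·β^(m+1), the integral (without the A² prefactor) comes out to b.
Setting this equal to 1 gives A² = 1/(b).
Plugging in b = 4.55 yields A = 0.4688.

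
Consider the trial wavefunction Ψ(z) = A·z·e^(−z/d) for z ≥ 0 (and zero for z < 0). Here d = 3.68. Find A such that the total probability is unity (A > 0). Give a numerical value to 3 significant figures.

The normalization condition is ∫|Ψ|² dz = 1 from 0 to ∞.
Recall ∫₀^∞ z^m e^(−z/β) dz = m!·β^(m+1), the integral (without the A² prefactor) comes out to d^3/4.
Hence A² = 1/[d^3/4].
With d = 3.68: A² = 0.08026 and A = 0.2833.

A ≈ 0.283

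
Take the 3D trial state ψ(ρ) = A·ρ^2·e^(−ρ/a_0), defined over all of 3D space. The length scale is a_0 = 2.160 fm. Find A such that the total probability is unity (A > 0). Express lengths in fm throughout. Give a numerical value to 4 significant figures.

A ≈ 0.008031 fm^(-7/2)

We need A² ∫|f|² 4πρ² dρ = 1, taking the integral from 0 to ∞.
In 3D with spherical symmetry the volume element is 4πρ² dρ.
Using ∫₀^∞ ρⁿ e^(−αρ) dρ = n!/αⁿ⁺¹, the integral (without the A² prefactor) comes out to 45·π·a_0^7/2.
So A² = (45·π·a_0^7/2)^(−1).
With a_0 = 2.160: A² = 0.000064490 and A = 0.0080306.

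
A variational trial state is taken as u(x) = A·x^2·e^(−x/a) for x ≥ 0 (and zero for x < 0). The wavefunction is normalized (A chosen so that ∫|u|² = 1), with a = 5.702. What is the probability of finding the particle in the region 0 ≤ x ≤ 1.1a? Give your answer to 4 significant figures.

P ≈ 0.07250

The probability is P = ∫ |u|² dx over [0, 1.1a].
The normalization integral ∫|u|²dx over the whole domain equals 3·a^5/4·A², and A² cancels in the ratio.
In terms of t = x/a (A² and the length scale cancel between numerator and denominator), P = [∫_{0}^{1.1} t^4·e^(-2·t) dt] / [∫_{0}^{∞} t^4·e^(-2·t) dt].
An antiderivative of t^4·e^(-2·t) is -(t^4/2 + t^3 + 3·t^2/2 + 3·t/2 + 3/4)·e^(-2·t); evaluating from 0 to 1.1 gives ≈ 0.0543722, while the full integral is 3/4.
Taking the ratio, P = 0.072496.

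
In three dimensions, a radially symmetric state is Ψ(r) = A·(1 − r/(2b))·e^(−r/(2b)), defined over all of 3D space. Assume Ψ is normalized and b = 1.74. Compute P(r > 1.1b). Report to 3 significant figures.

P = ∫ |Ψ|² 4πr² dr over r > 1.1b.
Normalization gives A² = 1/(8·π·b^3).
Let u = r/b; then A², 4π and the length scale all cancel, so P = ∫_{1.1}^{∞} u^2·(1 - u/2)^2·e^(-u) du ÷ ∫_{0}^{∞} u^2·(1 - u/2)^2·e^(-u) du.
Using ∫ u^2·(1 - u/2)^2·e^(-u) du = -(u^4/4 + u^2 + 2·u + 2)·e^(-u), the numerator is ≈ 1.9227 and the denominator is 2.
The region integral divided by the full integral gives P = 0.9613.

P ≈ 0.961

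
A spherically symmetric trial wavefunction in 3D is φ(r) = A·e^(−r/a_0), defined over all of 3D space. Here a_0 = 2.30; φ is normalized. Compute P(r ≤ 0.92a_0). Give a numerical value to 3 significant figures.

P ≈ 0.280

With dV = 4πr²dr, the probability is ∫|φ|² dV over r ≤ 0.92a_0.
A² is fixed by ∫₀^∞ 4πr²|φ|² dr = 1, i.e. A² = (π·a_0^3)^(−1).
Let u = r/a_0; then A², 4π and the length scale all cancel, so P = ∫_{0}^{0.92} u^2·e^(-2·u) du ÷ ∫_{0}^{∞} u^2·e^(-2·u) du.
An antiderivative of u^2·e^(-2·u) is -(2·u^2 + 2·u + 1)·e^(-2·u)/4; evaluating from 0 to 0.92 gives 1/4 - 2833·e^(-46/25)/2500, while the full integral is 1/4.
The region integral divided by the full integral gives P = 0.2801.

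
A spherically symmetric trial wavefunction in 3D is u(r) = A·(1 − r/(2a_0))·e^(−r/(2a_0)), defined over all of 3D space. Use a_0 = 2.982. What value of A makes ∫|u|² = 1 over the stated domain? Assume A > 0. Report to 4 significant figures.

A ≈ 0.03874

The normalization condition is ∫|u|² 4πr² dr = 1 from 0 to ∞.
(Spherical symmetry: dV = 4πr² dr.)
The integral (without the A² prefactor) comes out to 8·π·a_0^3.
Hence A² = 1/[8·π·a_0^3].
With a_0 = 2.982: A² = 0.0015005 and A = 0.038736.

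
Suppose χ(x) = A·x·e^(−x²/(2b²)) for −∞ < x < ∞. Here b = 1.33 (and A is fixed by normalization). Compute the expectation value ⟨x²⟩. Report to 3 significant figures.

The expectation value is the |χ|²-weighted average of x^2: ∫ x^2|χ|² dx.
With ∫_{−∞}^{∞} x^(2m) e^(−αx²) dx = (2m−1)!!·√π / (2^m α^(m+1/2)), evaluating both integrals, ⟨x²⟩ = 3·b^2/2.
With b = 1.33, ⟨x^2⟩ = 2.653.

⟨x^2⟩ ≈ 2.65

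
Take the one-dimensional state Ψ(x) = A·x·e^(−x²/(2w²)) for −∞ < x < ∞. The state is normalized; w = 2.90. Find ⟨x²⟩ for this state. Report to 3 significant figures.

⟨x²⟩ = ∫ x^2 |Ψ|² dx over the full domain.
Since the A² factors cancel between numerator and denominator, ⟨x²⟩ = 3·w^2/2.
With w = 2.90, ⟨x^2⟩ = 12.62.

⟨x^2⟩ ≈ 12.6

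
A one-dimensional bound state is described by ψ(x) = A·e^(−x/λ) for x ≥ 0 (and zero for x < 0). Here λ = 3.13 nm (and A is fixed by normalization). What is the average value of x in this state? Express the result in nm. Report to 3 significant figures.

⟨x⟩ ≈ 1.57 nm

The expectation value is the |ψ|²-weighted average of x: ∫ x|ψ|² dx.
The ratio of the moment integral to the normalization integral gives ⟨x⟩ = λ/2.
Putting λ = 3.13 gives 1.565.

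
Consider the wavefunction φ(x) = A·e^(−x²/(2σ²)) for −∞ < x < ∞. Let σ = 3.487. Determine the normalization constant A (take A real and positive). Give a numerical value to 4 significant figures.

A ≈ 0.4022

Normalization requires ∫|φ|² dx = 1, integrated from −∞ to ∞.
Using the Gaussian integral ∫_{−∞}^{∞} e^(−αx²) dx = √(π/α), with φ = A·e^(−x²/(2σ²)), the integral evaluates to A²·[√(π)·σ].
With σ = 3.487: A² = 0.16180 and A = 0.40224.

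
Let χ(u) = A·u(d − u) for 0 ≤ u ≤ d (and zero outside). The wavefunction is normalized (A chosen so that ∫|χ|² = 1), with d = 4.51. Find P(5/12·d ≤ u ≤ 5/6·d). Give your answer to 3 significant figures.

The probability is P = ∫ |χ|² du over [5/12·d, 5/6·d].
Since A² = 1/(d^5/30), this is the region integral divided by the full normalization integral.
Substituting t = u/d, A² and the length scale cancel in the ratio: P = ∫_{5/12}^{5/6} t^2·(1 - t)^2 dt / ∫_{0}^{1} t^2·(1 - t)^2 dt.
Using ∫ t^2·(1 - t)^2 dt = t^3·(6·t^2 - 15·t + 10)/30, the numerator is ≈ 0.020596 and the denominator is 1/30.
Taking the ratio, P = 0.6179.

P ≈ 0.618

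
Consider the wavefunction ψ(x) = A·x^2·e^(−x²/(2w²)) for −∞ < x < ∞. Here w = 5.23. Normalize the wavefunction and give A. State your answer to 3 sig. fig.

Require ∫ |ψ|² dx = 1 over the whole domain.
The integral (without the A² prefactor) comes out to 3·√(π)·w^5/4.
Setting this equal to 1 gives A² = 1/(3·√(π)·w^5/4).
Substituting w = 5.23 gives A² = 0.0001922, so A = 0.01387.

A ≈ 0.0139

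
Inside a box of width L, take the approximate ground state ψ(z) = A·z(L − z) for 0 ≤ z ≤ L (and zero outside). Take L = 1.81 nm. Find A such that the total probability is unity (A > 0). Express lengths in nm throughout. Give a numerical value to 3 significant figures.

We need A² ∫|f|² dz = 1, taking the integral from 0 to L.
With ψ = A·z(L − z), the integral evaluates to A²·[L^5/30].
Setting this equal to 1 gives A² = 1/(L^5/30).
Plugging in L = 1.81 yields A = 1.243.

A ≈ 1.24 nm^(-5/2)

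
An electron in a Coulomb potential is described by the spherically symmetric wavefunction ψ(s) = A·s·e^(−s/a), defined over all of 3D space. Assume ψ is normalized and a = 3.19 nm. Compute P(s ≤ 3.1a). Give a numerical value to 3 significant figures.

P = ∫ |ψ|² 4πs² ds over s ≤ 3.1a.
Normalization gives A² = 1/(3·π·a^5).
Let u = s/a; then A², 4π and the length scale all cancel, so P = ∫_{0}^{3.1} u^4·e^(-2·u) du ÷ ∫_{0}^{∞} u^4·e^(-2·u) du.
Using ∫ u^4·e^(-2·u) du = -(u^4/2 + u^3 + 3·u^2/2 + 3·u/2 + 3/4)·e^(-2·u), the numerator is ≈ 0.55562 and the denominator is 3/4.
The region integral divided by the full integral gives P = 0.7408.

P ≈ 0.741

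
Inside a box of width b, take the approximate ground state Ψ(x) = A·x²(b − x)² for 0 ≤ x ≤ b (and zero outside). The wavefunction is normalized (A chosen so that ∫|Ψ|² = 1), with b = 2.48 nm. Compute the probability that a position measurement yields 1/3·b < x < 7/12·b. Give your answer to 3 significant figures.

P ≈ 0.553

The probability is P = ∫ |Ψ|² dx over [1/3·b, 7/12·b].
The normalization integral ∫|Ψ|²dx over the whole domain equals b^9/630·A², and A² cancels in the ratio.
In terms of u = x/b (A² and the length scale cancel between numerator and denominator), P = [∫_{1/3}^{7/12} u^4·(1 - u)^4 du] / [∫_{0}^{1} u^4·(1 - u)^4 du].
With ∫ u^4·(1 - u)^4 du = u^5·(70·u^4 - 315·u^3 + 540·u^2 - 420·u + 126)/630 + C, the region integral is ≈ 0.00087750 and the full one is 1/630.
The result is P = 0.5528.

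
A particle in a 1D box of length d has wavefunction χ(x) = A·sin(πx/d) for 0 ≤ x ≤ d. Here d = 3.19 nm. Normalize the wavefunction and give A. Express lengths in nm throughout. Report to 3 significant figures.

A ≈ 0.792 nm^(-1/2)

The normalization condition is ∫|χ|² dx = 1 from 0 to d.
Carrying out the integral gives A² · d/2.
With d = 3.19: A² = 0.6270 and A = 0.7918.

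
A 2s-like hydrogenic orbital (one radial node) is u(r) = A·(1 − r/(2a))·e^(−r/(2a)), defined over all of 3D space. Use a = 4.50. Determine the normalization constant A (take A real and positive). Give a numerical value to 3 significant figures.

We need A² ∫|f|² 4πr² dr = 1, taking the integral from 0 to ∞.
(Spherical symmetry: dV = 4πr² dr.)
The integral (without the A² prefactor) comes out to 8·π·a^3.
Plugging in a = 4.50 yields A = 0.02090.

A ≈ 0.0209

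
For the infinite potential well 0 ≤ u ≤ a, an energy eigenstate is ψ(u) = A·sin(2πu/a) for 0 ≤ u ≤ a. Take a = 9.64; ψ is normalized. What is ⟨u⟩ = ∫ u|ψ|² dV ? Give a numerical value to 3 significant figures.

By definition ⟨u⟩ = ∫ u |ψ(u)|² du.
With ∫₀^a sin²(nπu/a) du = a/2, the ratio of the moment integral to the normalization integral gives ⟨u⟩ = a/2.
With a = 9.64, ⟨u⟩ = 4.820.

⟨u⟩ ≈ 4.82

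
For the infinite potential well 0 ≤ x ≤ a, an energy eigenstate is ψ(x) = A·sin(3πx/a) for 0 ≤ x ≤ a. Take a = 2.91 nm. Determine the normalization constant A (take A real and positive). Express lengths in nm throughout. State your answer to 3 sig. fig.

A ≈ 0.829 nm^(-1/2)

The normalization condition is ∫|ψ|² dx = 1 from 0 to a.
With ∫₀^a sin²(nπx/a) dx = a/2, the integral (without the A² prefactor) comes out to a/2.
Substituting a = 2.91 gives A² = 0.6873, so A = 0.8290.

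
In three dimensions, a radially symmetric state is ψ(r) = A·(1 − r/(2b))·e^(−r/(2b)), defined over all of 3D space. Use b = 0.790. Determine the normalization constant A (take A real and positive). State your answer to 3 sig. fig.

A ≈ 0.284

Require ∫ |ψ|² 4πr² dr = 1 over the whole domain.
Recall ∫₀^∞ r^m e^(−r/β) dr = m!·β^(m+1), with ψ = A·(1 − r/(2b))·e^(−r/(2b)), the integral evaluates to A²·[8·π·b^3].
Setting this equal to 1 gives A² = 1/(8·π·b^3).
With b = 0.790: A² = 0.08070 and A = 0.2841.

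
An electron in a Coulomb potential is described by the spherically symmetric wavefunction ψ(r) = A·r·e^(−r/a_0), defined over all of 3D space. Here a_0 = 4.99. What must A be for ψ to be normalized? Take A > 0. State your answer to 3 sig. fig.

The normalization condition is ∫|ψ|² 4πr² dr = 1 from 0 to ∞.
The angular integral contributes 4π, leaving ∫₀^∞ r²|ψ|² dr.
With ψ = A·r·e^(−r/a_0), the integral evaluates to A²·[3·π·a_0^5].
Substituting a_0 = 4.99 gives A² = 0.00003429, so A = 0.005856.

A ≈ 0.00586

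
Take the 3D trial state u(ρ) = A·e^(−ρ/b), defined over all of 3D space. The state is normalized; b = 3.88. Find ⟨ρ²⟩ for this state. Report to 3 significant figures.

By definition ⟨ρ²⟩ = ∫ ρ^2 |u(ρ)|² 4πρ² dρ.
Since the A² factors cancel between numerator and denominator, ⟨ρ²⟩ = 3·b^2.
Putting b = 3.88 gives 45.16.

⟨ρ^2⟩ ≈ 45.2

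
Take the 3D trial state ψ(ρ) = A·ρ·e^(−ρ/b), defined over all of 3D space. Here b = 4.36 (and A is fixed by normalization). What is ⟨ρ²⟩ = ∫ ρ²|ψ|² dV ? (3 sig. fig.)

⟨ρ²⟩ = ∫ ρ^2 |ψ|² 4πρ² dρ over the full domain.
With ∫₀^∞ ρ^6 e^(−αρ) dρ = 6!/α^7, evaluating both integrals, ⟨ρ²⟩ = 15·b^2/2.
With b = 4.36, ⟨ρ^2⟩ = 142.6.

⟨ρ^2⟩ ≈ 143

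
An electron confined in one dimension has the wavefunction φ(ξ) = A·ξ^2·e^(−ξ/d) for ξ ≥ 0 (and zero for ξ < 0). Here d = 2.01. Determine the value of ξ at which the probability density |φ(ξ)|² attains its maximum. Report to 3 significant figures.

ξ ≈ 4.02

Differentiate |φ(ξ)|² with respect to ξ and set to zero.
This gives ξ = 2·d.
With d = 2.01, the most probable position is 4.020.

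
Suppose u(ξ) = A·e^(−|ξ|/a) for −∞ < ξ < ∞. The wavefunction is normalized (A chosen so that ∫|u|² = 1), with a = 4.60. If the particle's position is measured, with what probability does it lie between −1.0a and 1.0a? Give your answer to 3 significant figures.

|u|² is the probability density, so P = ∫_{−1.0a}^{1.0a} |u|² dξ.
Since A² = 1/(a), this is the region integral divided by the full normalization integral.
By symmetry take twice the ξ ≥ 0 contribution in numerator and denominator; the 2's cancel. In terms of t = ξ/a (A² and the length scale cancel between numerator and denominator), P = [∫_{0}^{1.0} e^(-2·t) dt] / [∫_{0}^{∞} e^(-2·t) dt].
An antiderivative of e^(-2·t) is -e^(-2·t)/2; evaluating from 0 to 1.0 gives 1/2 - e^(-2)/2, while the full integral is 1/2.
The result is P = 0.8647.

P ≈ 0.865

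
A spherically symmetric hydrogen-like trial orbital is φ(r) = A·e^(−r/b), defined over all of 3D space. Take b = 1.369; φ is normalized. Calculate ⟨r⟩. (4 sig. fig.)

⟨r⟩ ≈ 2.054

⟨r⟩ = ∫ r |φ|² 4πr² dr over the full domain.
Since the A² factors cancel between numerator and denominator, ⟨r⟩ = 3·b/2.
Putting b = 1.369 gives 2.0535.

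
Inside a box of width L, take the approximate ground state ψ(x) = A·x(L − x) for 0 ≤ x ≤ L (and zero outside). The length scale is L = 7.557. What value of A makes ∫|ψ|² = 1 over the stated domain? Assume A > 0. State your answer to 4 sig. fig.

Require ∫ |ψ|² dx = 1 over the whole domain.
Expanding the polynomial and integrating term by term, ∫|ψ|² dx = A²·(L^5/30).
So A² = (L^5/30)^(−1).
Substituting L = 7.557 gives A² = 0.0012172, so A = 0.034889.

A ≈ 0.03489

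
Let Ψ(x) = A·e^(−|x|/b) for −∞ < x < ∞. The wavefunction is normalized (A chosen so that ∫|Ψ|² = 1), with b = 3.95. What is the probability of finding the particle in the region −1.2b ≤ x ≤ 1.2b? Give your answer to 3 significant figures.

The probability is P = ∫ |Ψ|² dx over [−1.2b, 1.2b].
Since A² = 1/(b), this is the region integral divided by the full normalization integral.
By symmetry take twice the x ≥ 0 contribution in numerator and denominator; the 2's cancel. In terms of u = x/b (A² and the length scale cancel between numerator and denominator), P = [∫_{0}^{1.2} e^(-2·u) du] / [∫_{0}^{∞} e^(-2·u) du].
An antiderivative of e^(-2·u) is -e^(-2·u)/2; evaluating from 0 to 1.2 gives 1/2 - e^(-12/5)/2, while the full integral is 1/2.
Taking the ratio, P = 0.9093.

P ≈ 0.909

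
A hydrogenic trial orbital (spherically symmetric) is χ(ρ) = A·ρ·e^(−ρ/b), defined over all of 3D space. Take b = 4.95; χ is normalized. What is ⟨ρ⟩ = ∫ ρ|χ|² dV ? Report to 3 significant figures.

⟨ρ⟩ ≈ 12.4

By definition ⟨ρ⟩ = ∫ ρ |χ(ρ)|² 4πρ² dρ.
With ∫₀^∞ ρ^5 e^(−αρ) dρ = 5!/α^6, evaluating both integrals, ⟨ρ⟩ = 5·b/2.
Putting b = 4.95 gives 12.38.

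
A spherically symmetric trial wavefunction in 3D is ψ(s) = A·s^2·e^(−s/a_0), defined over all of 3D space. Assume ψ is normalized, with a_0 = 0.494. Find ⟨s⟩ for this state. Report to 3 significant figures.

⟨s⟩ ≈ 1.73

By definition ⟨s⟩ = ∫ s |ψ(s)|² 4πs² ds.
Since the A² factors cancel between numerator and denominator, ⟨s⟩ = 7·a_0/2.
Putting a_0 = 0.494 gives 1.729.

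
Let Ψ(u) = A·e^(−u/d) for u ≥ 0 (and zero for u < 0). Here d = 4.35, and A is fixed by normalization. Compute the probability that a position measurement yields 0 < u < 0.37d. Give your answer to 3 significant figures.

P ≈ 0.523

|Ψ|² is the probability density, so P = ∫_{0}^{0.37d} |Ψ|² du.
The normalization integral ∫|Ψ|²du over the whole domain equals d/2·A², and A² cancels in the ratio.
Let t = u/d; then A² and the length scale cancel, so P = ∫_{0}^{0.37} e^(-2·t) dt ÷ ∫_{0}^{∞} e^(-2·t) dt.
With ∫ e^(-2·t) dt = -e^(-2·t)/2 + C, the region integral is 1/2 - e^(-37/50)/2 and the full one is 1/2.
Taking the ratio, P = 0.5229.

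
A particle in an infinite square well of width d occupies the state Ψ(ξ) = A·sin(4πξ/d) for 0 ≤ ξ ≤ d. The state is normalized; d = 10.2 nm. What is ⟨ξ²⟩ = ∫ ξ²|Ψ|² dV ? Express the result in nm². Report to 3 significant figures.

The expectation value is the |Ψ|²-weighted average of ξ^2: ∫ ξ^2|Ψ|² dξ.
Using sin²θ = (1 − cos 2θ)/2, the ratio of the moment integral to the normalization integral gives ⟨ξ²⟩ = -d^2/(32·π^2) + d^2/3.
Putting d = 10.2 gives 34.35.

⟨ξ^2⟩ ≈ 34.4 nm^2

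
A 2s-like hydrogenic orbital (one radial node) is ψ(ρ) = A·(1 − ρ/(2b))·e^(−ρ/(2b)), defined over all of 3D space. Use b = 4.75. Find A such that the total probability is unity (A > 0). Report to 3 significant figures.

The normalization condition is ∫|ψ|² 4πρ² dρ = 1 from 0 to ∞.
(Spherical symmetry: dV = 4πρ² dρ.)
Using ∫₀^∞ ρⁿ e^(−αρ) dρ = n!/αⁿ⁺¹, carrying out the integral gives A² · 8·π·b^3.
Setting this equal to 1 gives A² = 1/(8·π·b^3).
Substituting b = 4.75 gives A² = 0.0003713, so A = 0.01927.

A ≈ 0.0193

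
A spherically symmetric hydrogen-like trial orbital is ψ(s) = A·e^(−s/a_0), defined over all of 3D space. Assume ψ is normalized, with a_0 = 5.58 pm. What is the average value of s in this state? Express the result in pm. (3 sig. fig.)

⟨s⟩ ≈ 8.37 pm

The expectation value is the |ψ|²-weighted average of s: ∫ s|ψ|² 4πs² ds.
Recall ∫₀^∞ s^m e^(−s/β) ds = m!·β^(m+1), since the A² factors cancel between numerator and denominator, ⟨s⟩ = 3·a_0/2.
Putting a_0 = 5.58 gives 8.370.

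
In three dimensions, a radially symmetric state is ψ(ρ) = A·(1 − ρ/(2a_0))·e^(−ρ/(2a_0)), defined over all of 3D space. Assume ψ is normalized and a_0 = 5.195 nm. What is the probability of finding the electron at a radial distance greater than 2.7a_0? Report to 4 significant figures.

P ≈ 0.9401

P = ∫ |ψ|² 4πρ² dρ over ρ > 2.7a_0.
Normalization gives A² = 1/(8·π·a_0^3).
In terms of u = ρ/a_0 (A², 4π and the length scale all cancel between numerator and denominator), P = [∫_{2.7}^{∞} u^2·(1 - u/2)^2·e^(-u) du] / [∫_{0}^{∞} u^2·(1 - u/2)^2·e^(-u) du].
An antiderivative of u^2·(1 - u/2)^2·e^(-u) is -(u^4/4 + u^2 + 2·u + 2)·e^(-u); evaluating from 2.7 to ∞ gives ≈ 1.88014, while the full integral is 2.
The region integral divided by the full integral gives P = 0.94007.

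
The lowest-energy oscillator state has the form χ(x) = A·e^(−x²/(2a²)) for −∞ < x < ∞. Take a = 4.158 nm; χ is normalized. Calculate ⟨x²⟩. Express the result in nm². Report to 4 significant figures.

⟨x²⟩ = ∫ x^2 |χ|² dx over the full domain.
The ratio of the moment integral to the normalization integral gives ⟨x²⟩ = a^2/2.
With a = 4.158, ⟨x^2⟩ = 8.6445.

⟨x^2⟩ ≈ 8.644 nm^2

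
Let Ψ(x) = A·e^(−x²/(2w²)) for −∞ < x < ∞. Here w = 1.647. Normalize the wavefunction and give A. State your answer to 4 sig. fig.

A ≈ 0.5853

The normalization condition is ∫|Ψ|² dx = 1 from −∞ to ∞.
The integral (without the A² prefactor) comes out to √(π)·w.
Substituting w = 1.647 gives A² = 0.34256, so A = 0.58528.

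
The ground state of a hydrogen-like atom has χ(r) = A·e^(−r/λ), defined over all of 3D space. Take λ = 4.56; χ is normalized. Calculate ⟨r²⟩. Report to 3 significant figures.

The expectation value is the |χ|²-weighted average of r^2: ∫ r^2|χ|² 4πr² dr.
With ∫₀^∞ r^4 e^(−αr) dr = 4!/α^5, evaluating both integrals, ⟨r²⟩ = 3·λ^2.
Putting λ = 4.56 gives 62.38.

⟨r^2⟩ ≈ 62.4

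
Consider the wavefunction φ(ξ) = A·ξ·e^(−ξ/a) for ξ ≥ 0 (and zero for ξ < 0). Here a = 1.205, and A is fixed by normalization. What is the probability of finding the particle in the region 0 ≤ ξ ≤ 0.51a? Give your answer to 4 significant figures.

P ≈ 0.08402

The probability is P = ∫ |φ|² dξ over [0, 0.51a].
The normalization integral ∫|φ|²dξ over the whole domain equals a^3/4·A², and A² cancels in the ratio.
Let u = ξ/a; then A² and the length scale cancel, so P = ∫_{0}^{0.51} u^2·e^(-2·u) du ÷ ∫_{0}^{∞} u^2·e^(-2·u) du.
Using ∫ u^2·e^(-2·u) du = -(2·u^2 + 2·u + 1)·e^(-2·u)/4, the numerator is ≈ 0.0210042 and the denominator is 1/4.
The result is P = 0.084017.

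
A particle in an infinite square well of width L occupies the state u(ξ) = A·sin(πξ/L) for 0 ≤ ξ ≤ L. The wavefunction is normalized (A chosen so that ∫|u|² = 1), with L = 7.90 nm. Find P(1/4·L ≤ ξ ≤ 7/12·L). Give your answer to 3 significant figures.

P ≈ 0.572

The probability is P = ∫ |u|² dξ over [1/4·L, 7/12·L].
The normalization integral ∫|u|²dξ over the whole domain equals L/2·A², and A² cancels in the ratio.
Let t = ξ/L; then A² and the length scale cancel, so P = ∫_{1/4}^{7/12} sin(π·t)^2 dt ÷ ∫_{0}^{1} sin(π·t)^2 dt.
Using ∫ sin(π·t)^2 dt = t/2 - sin(2·π·t)/(4·π), the numerator is 3/(8·π) + 1/6 and the denominator is 1/2.
This works out to P = (9 + 4·π)/(12·π).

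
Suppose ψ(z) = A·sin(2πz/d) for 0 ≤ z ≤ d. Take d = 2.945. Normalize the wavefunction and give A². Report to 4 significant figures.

Require ∫ |ψ|² dz = 1 over the whole domain.
With ∫₀^d sin²(nπz/d) dz = d/2, ∫|ψ|² dz = A²·(d/2).
Hence A² = 1/[d/2].
Plugging in d = 2.945 yields A = 0.82409.

A^2 ≈ 0.6791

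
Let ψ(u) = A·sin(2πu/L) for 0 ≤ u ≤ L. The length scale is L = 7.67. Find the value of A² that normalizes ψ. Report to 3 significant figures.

A^2 ≈ 0.261

The normalization condition is ∫|ψ|² du = 1 from 0 to L.
∫|ψ|² du = A²·(L/2).
With L = 7.67: A² = 0.2608 and A = 0.5106.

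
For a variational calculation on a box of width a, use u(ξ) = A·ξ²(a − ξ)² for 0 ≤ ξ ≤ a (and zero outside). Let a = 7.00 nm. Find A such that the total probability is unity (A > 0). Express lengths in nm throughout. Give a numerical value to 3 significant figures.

A ≈ 0.00395 nm^(-9/2)

Normalization requires ∫|u|² dξ = 1, integrated from 0 to a.
Expanding the polynomial and integrating term by term, ∫|u|² dξ = A²·(a^9/630).
So A² = (a^9/630)^(−1).
Plugging in a = 7.00 yields A = 0.003951.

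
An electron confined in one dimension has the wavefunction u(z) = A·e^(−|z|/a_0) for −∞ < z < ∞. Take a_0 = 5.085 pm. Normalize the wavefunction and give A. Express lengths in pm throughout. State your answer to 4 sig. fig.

A ≈ 0.4435 pm^(-1/2)

Require ∫ |u|² dz = 1 over the whole domain.
Carrying out the integral gives A² · a_0.
With a_0 = 5.085: A² = 0.19666 and A = 0.44346.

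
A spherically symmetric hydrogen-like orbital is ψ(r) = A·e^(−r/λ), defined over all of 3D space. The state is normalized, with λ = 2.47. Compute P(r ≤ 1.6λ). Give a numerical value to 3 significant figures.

P ≈ 0.620

With dV = 4πr²dr, the probability is ∫|ψ|² dV over r ≤ 1.6λ.
Normalization gives A² = 1/(π·λ^3).
Let u = r/λ; then A², 4π and the length scale all cancel, so P = ∫_{0}^{1.6} u^2·e^(-2·u) du ÷ ∫_{0}^{∞} u^2·e^(-2·u) du.
Using ∫ u^2·e^(-2·u) du = -(2·u^2 + 2·u + 1)·e^(-2·u)/4, the numerator is 1/4 - 233·e^(-16/5)/100 and the denominator is 1/4.
The region integral divided by the full integral gives P = 0.6201.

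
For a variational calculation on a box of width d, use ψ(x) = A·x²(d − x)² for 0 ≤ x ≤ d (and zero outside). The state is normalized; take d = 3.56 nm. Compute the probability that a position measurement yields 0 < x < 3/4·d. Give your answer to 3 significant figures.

P ≈ 0.951

The probability is P = ∫ |ψ|² dx over [0, 3/4·d].
With A² fixed by ∫|ψ|² = 1, i.e. A² = (d^9/630)^(−1), substitute and integrate.
Substituting u = x/d, A² and the length scale cancel in the ratio: P = ∫_{0}^{3/4} u^4·(1 - u)^4 du / ∫_{0}^{1} u^4·(1 - u)^4 du.
With ∫ u^4·(1 - u)^4 du = u^5·(70·u^4 - 315·u^3 + 540·u^2 - 420·u + 126)/630 + C, the region integral is ≈ 0.0015096 and the full one is 1/630.
The result is P = 0.9511.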